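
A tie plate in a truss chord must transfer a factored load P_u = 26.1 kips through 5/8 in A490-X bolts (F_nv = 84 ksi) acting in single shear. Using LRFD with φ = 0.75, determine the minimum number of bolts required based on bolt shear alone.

A_b = π·0.625²/4 = 0.3068 in².
Per-bolt design strength φR_n = 0.75 × 84 × 0.3068 × 1 = 19.33 kips.
n ≥ 26.1 / 19.33 = 1.35 → use 2 bolts.

2 bolts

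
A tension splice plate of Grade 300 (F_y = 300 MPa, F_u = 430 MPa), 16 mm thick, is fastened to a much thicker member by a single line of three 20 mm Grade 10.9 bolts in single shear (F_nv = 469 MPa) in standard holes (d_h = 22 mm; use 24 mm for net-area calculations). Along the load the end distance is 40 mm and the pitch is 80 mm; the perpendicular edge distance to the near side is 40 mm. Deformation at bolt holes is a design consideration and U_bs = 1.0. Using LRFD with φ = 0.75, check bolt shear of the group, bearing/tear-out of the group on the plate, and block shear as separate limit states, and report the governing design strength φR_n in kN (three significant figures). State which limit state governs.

332 kN (bolt shear governs)

Bolt shear: A_b = π·20²/4 = 314.2 mm²; R_n = 469 × 314.2 × 3 × 1 / 1000 = 442 kN → 0.75 × 442 = 332 kN.
Bearing: edge l_c = 29, r_n = 239.4 kN; interior l_c = 58, r_n = 330.2 kN; R_n = 239.4 + 2·330.2 = 899.9 kN → 675 kN.
Block shear: A_gv = 3200, A_nv = 2240, A_nt = 448 mm²; R_n = min(0.6F_uA_nv, 0.6F_yA_gv) + U_bs·F_u·A_nt = 768.6 kN → 576 kN.
Bolt shear governs: 332 kN.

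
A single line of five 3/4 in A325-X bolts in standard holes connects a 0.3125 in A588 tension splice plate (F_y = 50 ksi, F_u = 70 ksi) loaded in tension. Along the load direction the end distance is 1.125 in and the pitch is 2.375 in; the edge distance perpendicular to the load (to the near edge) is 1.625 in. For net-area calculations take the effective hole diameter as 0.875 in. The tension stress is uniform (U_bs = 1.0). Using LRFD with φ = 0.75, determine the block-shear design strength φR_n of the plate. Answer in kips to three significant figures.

85.3 kips

Shear plane L_v = 1.125 + 4·2.375 = 10.62 in; A_gv = 10.62 × 0.3125 = 3.32 in².
A_nv = (10.62 − 4.5·0.875) × 0.3125 = 2.09 in².
A_nt = (1.625 − 0.5·0.875) × 0.3125 = 0.3711 in².
0.6 F_u A_nv = 87.77 kips; 0.6 F_y A_gv = 99.61 kips → shear rupture governs the shear term.
R_n = 87.77 + 1.0 × 70 × 0.3711 = 113.8 kips.
Design strength φR_n = 0.75 × 113.8 = 85.3 kips.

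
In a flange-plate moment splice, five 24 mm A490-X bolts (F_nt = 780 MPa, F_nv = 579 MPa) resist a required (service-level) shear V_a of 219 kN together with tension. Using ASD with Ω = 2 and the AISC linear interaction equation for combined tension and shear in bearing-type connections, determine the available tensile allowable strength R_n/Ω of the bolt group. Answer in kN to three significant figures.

A_b = π·24²/4 = 452.4 mm²; f_rv = 219 × 1000 / (5 × 452.4) = 96.82 MPa.
F'_nt = 1.3 F_nt − (Ω F_nt / F_nv) f_rv = 1.3·780 − (2·780/579)·96.82 = 753.1 MPa, capped at F_nt → F'_nt = 753.1 MPa.
R_n = F'_nt · A_b · n = 753.1 × 452.4 × 5 / 1000 = 1704 kN.
Allowable strength R_n/Ω = 1704 / 2 = 852 kN.

852 kN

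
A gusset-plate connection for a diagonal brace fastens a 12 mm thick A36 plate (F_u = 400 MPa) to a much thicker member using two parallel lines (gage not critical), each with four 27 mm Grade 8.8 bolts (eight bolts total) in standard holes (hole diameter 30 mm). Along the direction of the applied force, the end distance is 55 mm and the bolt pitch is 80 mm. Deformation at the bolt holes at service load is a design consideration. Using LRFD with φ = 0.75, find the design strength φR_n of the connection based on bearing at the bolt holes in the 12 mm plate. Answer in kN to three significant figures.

1640 kN

Per bolt r_n = 1.2 l_c t F_u ≤ 2.4 d t F_u; upper limit = 2.4 × 27 × 12 × 400 / 1000 = 311 kN.
Edge bolt: l_c = 55 − 30/2 = 40 mm → 1.2 × 40 × 12 × 400 / 1000 = 230.4 → r_n = 230.4 kN.
Interior bolts: l_c = 80 − 30 = 50 mm → 1.2 × 50 × 12 × 400 / 1000 = 288 → r_n = 288 kN.
R_n = 2 × 230.4 + 6 × 288 = 2189 kN.
Design strength φR_n = 0.75 × 2189 = 1640 kN.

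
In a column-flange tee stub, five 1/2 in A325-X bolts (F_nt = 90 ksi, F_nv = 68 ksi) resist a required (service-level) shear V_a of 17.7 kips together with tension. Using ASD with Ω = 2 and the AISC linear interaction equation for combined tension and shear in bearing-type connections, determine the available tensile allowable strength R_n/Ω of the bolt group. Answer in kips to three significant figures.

34 kips

A_b = π·0.5²/4 = 0.1963 in²; f_rv = 17.7 / (5 × 0.1963) = 18.03 ksi.
F'_nt = 1.3 F_nt − (Ω F_nt / F_nv) f_rv = 1.3·90 − (2·90/68)·18.03 = 69.28 ksi, capped at F_nt → F'_nt = 69.28 ksi.
R_n = F'_nt · A_b · n = 69.28 × 0.1963 × 5 = 68.01 kips.
Allowable strength R_n/Ω = 68.01 / 2 = 34 kips.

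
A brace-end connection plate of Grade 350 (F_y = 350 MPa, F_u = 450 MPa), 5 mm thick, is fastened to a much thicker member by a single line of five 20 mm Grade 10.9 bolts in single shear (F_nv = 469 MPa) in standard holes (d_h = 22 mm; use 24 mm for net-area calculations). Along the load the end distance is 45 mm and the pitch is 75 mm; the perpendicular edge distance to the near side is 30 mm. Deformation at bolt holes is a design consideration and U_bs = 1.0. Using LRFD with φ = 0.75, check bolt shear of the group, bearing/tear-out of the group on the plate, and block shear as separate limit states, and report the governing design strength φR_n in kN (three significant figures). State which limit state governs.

Bolt shear: A_b = π·20²/4 = 314.2 mm²; R_n = 469 × 314.2 × 5 × 1 / 1000 = 736.7 kN → 0.75 × 736.7 = 553 kN.
Bearing: edge l_c = 34, r_n = 91.8 kN; interior l_c = 53, r_n = 108 kN; R_n = 91.8 + 4·108 = 523.8 kN → 393 kN.
Block shear: A_gv = 1725, A_nv = 1185, A_nt = 90 mm²; R_n = min(0.6F_uA_nv, 0.6F_yA_gv) + U_bs·F_u·A_nt = 360.4 kN → 270 kN.
Block shear governs: 270 kN.

270 kN (block shear governs)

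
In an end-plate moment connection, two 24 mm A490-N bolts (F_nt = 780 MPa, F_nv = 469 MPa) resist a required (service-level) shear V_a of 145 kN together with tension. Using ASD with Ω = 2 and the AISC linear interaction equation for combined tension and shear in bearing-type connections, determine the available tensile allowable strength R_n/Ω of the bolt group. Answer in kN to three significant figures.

218 kN

A_b = π·24²/4 = 452.4 mm²; f_rv = 145 × 1000 / (2 × 452.4) = 160.3 MPa.
F'_nt = 1.3 F_nt − (Ω F_nt / F_nv) f_rv = 1.3·780 − (2·780/469)·160.3 = 480.9 MPa, capped at F_nt → F'_nt = 480.9 MPa.
R_n = F'_nt · A_b · n = 480.9 × 452.4 × 2 / 1000 = 435.1 kN.
Allowable strength R_n/Ω = 435.1 / 2 = 218 kN.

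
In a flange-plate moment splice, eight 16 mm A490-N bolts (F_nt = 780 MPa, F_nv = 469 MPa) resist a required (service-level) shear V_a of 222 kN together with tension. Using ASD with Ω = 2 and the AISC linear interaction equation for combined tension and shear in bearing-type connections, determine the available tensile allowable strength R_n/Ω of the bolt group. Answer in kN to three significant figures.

446 kN

A_b = π·16²/4 = 201.1 mm²; f_rv = 222 × 1000 / (8 × 201.1) = 138 MPa.
F'_nt = 1.3 F_nt − (Ω F_nt / F_nv) f_rv = 1.3·780 − (2·780/469)·138 = 554.9 MPa, capped at F_nt → F'_nt = 554.9 MPa.
R_n = F'_nt · A_b · n = 554.9 × 201.1 × 8 / 1000 = 892.6 kN.
Allowable strength R_n/Ω = 892.6 / 2 = 446 kN.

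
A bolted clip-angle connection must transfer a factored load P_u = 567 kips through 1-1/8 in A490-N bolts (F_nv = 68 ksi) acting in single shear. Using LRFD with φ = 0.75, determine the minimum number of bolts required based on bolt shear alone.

12 bolts

A_b = π·1.125²/4 = 0.994 in².
Per-bolt design strength φR_n = 0.75 × 68 × 0.994 × 1 = 50.69 kips.
n ≥ 567 / 50.69 = 11.18 → use 12 bolts.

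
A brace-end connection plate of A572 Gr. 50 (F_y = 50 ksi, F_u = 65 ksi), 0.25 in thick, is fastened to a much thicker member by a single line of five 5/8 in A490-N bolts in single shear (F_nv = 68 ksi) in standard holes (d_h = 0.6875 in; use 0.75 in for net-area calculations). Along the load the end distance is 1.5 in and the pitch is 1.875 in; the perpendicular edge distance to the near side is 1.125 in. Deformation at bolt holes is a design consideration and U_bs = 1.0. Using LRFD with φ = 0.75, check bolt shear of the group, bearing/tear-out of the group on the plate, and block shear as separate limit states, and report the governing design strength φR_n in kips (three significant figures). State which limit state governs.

Bolt shear: A_b = π·0.625²/4 = 0.3068 in²; R_n = 68 × 0.3068 × 5 × 1 = 104.3 kips → 0.75 × 104.3 = 78.2 kips.
Bearing: edge l_c = 1.156, r_n = 22.55 kips; interior l_c = 1.188, r_n = 23.16 kips; R_n = 22.55 + 4·23.16 = 115.2 kips → 86.4 kips.
Block shear: A_gv = 2.25, A_nv = 1.406, A_nt = 0.1875 in²; R_n = min(0.6F_uA_nv, 0.6F_yA_gv) + U_bs·F_u·A_nt = 67.03 kips → 50.3 kips.
Block shear governs: 50.3 kips.

50.3 kips (block shear governs)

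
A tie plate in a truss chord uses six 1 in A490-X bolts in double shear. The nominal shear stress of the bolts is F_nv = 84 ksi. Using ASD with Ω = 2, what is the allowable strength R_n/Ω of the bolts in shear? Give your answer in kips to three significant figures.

396 kips

A_b = π × 1² / 4 = 0.7854 in².
R_n = F_nv · A_b · n · n_s = 84 × 0.7854 × 6 × 2 = 791.7 kips.
Allowable strength R_n/Ω = 791.7 / 2 = 396 kips.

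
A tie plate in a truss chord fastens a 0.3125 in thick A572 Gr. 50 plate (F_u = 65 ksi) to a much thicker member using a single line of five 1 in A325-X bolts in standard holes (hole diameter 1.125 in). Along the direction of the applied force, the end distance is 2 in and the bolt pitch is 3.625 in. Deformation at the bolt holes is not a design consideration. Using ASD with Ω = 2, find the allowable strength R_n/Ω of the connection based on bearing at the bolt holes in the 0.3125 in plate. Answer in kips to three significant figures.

144 kips

Per bolt r_n = 1.5 l_c t F_u ≤ 3.0 d t F_u; upper limit = 3.0 × 1 × 0.3125 × 65 = 60.94 kips.
Edge bolt: l_c = 2 − 1.125/2 = 1.438 in → 1.5 × 1.438 × 0.3125 × 65 = 43.8 → r_n = 43.8 kips.
Interior bolts: l_c = 3.625 − 1.125 = 2.5 in → 1.5 × 2.5 × 0.3125 × 65 = 76.17 → r_n = 60.94 kips.
R_n = 1 × 43.8 + 4 × 60.94 = 287.5 kips.
Allowable strength R_n/Ω = 287.5 / 2 = 144 kips.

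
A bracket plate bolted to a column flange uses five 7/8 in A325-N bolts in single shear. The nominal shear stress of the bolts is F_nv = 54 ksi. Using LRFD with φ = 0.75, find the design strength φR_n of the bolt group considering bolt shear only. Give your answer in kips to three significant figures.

122 kips

A_b = π × 0.875² / 4 = 0.6013 in².
R_n = F_nv · A_b · n · n_s = 54 × 0.6013 × 5 × 1 = 162.4 kips.
Design strength φR_n = 0.75 × 162.4 = 122 kips.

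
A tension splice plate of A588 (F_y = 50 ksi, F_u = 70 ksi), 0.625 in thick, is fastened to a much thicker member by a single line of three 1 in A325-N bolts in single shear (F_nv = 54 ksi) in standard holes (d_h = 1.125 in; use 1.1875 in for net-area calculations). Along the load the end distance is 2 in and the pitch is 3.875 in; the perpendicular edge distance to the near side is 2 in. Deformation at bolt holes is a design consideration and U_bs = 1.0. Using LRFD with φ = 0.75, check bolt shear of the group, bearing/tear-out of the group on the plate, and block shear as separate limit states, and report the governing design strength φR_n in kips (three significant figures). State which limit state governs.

Bolt shear: A_b = π·1²/4 = 0.7854 in²; R_n = 54 × 0.7854 × 3 × 1 = 127.2 kips → 0.75 × 127.2 = 95.4 kips.
Bearing: edge l_c = 1.438, r_n = 75.47 kips; interior l_c = 2.75, r_n = 105 kips; R_n = 75.47 + 2·105 = 285.5 kips → 214 kips.
Block shear: A_gv = 6.094, A_nv = 4.238, A_nt = 0.8789 in²; R_n = min(0.6F_uA_nv, 0.6F_yA_gv) + U_bs·F_u·A_nt = 239.5 kips → 180 kips.
Bolt shear governs: 95.4 kips.

95.4 kips (bolt shear governs)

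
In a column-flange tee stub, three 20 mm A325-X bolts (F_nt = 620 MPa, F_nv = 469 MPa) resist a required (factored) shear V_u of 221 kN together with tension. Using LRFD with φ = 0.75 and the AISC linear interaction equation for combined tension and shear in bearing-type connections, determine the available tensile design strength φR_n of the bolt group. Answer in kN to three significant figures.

A_b = π·20²/4 = 314.2 mm²; f_rv = 221 × 1000 / (3 × 314.2) = 234.5 MPa.
F'_nt = 1.3 F_nt − (F_nt / φF_nv) f_rv = 1.3·620 − (620/(0.75·469))·234.5 = 392.7 MPa, capped at F_nt → F'_nt = 392.7 MPa.
R_n = F'_nt · A_b · n = 392.7 × 314.2 × 3 / 1000 = 370.1 kN.
Design strength φR_n = 0.75 × 370.1 = 278 kN.

278 kN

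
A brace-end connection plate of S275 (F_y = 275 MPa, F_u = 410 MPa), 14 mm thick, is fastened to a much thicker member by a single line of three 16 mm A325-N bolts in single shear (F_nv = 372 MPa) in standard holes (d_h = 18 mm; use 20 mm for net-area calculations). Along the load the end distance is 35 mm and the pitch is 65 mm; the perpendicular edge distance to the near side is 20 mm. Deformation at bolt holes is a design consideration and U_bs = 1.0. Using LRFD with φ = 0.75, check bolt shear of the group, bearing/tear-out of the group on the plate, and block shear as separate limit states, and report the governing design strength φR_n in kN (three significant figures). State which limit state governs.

168 kN (bolt shear governs)

Bolt shear: A_b = π·16²/4 = 201.1 mm²; R_n = 372 × 201.1 × 3 × 1 / 1000 = 224.4 kN → 0.75 × 224.4 = 168 kN.
Bearing: edge l_c = 26, r_n = 179.1 kN; interior l_c = 47, r_n = 220.4 kN; R_n = 179.1 + 2·220.4 = 619.9 kN → 465 kN.
Block shear: A_gv = 2310, A_nv = 1610, A_nt = 140 mm²; R_n = min(0.6F_uA_nv, 0.6F_yA_gv) + U_bs·F_u·A_nt = 438.6 kN → 329 kN.
Bolt shear governs: 168 kN.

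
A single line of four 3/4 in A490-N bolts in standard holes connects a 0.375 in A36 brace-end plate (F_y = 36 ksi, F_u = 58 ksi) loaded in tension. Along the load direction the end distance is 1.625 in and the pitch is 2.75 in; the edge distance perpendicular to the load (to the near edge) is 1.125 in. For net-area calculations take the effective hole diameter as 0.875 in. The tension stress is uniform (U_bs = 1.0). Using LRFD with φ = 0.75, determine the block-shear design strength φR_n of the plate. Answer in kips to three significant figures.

71.2 kips

Shear plane L_v = 1.625 + 3·2.75 = 9.875 in; A_gv = 9.875 × 0.375 = 3.703 in².
A_nv = (9.875 − 3.5·0.875) × 0.375 = 2.555 in².
A_nt = (1.125 − 0.5·0.875) × 0.375 = 0.2578 in².
0.6 F_u A_nv = 88.9 kips; 0.6 F_y A_gv = 79.99 kips → shear yielding governs the shear term.
R_n = 79.99 + 1.0 × 58 × 0.2578 = 94.94 kips.
Design strength φR_n = 0.75 × 94.94 = 71.2 kips.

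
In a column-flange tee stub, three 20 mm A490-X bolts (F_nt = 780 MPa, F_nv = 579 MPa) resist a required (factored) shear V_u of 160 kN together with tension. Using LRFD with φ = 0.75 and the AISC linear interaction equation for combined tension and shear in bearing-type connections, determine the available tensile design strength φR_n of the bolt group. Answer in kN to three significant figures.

A_b = π·20²/4 = 314.2 mm²; f_rv = 160 × 1000 / (3 × 314.2) = 169.8 MPa.
F'_nt = 1.3 F_nt − (F_nt / φF_nv) f_rv = 1.3·780 − (780/(0.75·579))·169.8 = 709.1 MPa, capped at F_nt → F'_nt = 709.1 MPa.
R_n = F'_nt · A_b · n = 709.1 × 314.2 × 3 / 1000 = 668.3 kN.
Design strength φR_n = 0.75 × 668.3 = 501 kN.

501 kN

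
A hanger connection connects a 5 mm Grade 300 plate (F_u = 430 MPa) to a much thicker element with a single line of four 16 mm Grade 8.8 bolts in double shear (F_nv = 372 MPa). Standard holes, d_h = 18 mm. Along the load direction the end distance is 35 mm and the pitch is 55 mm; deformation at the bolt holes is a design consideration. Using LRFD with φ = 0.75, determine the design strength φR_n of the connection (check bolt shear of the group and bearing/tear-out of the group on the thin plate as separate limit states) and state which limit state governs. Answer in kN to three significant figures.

Bolt shear: A_b = π·16²/4 = 201.1 mm²; R_n = 372 × 201.1 × 4 × 2 / 1000 = 598.4 kN → 0.75 × 598.4 = 449 kN.
Bearing (1.2 l_c t F_u ≤ 2.4 d t F_u): upper limit = 2.4·16·5·430 / 1000 = 82.56 kN.
  Edge l_c = 35 − 18/2 = 26 → r_n = 67.08 kN; interior l_c = 55 − 18 = 37 → r_n = 82.56 kN.
  R_n,bearing = 1·67.08 + 3·82.56 = 314.8 kN → 0.75 × 314.8 = 236 kN.
Bearing governs: 236 kN.

236 kN (bearing governs)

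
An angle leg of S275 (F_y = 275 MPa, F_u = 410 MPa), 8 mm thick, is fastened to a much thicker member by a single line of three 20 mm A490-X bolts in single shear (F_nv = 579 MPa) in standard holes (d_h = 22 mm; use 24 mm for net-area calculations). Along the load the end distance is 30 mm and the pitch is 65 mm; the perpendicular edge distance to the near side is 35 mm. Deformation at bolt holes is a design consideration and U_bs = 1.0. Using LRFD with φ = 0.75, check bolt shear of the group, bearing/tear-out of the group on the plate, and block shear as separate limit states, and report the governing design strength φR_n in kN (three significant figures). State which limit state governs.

204 kN (block shear governs)

Bolt shear: A_b = π·20²/4 = 314.2 mm²; R_n = 579 × 314.2 × 3 × 1 / 1000 = 545.7 kN → 0.75 × 545.7 = 409 kN.
Bearing: edge l_c = 19, r_n = 74.78 kN; interior l_c = 43, r_n = 157.4 kN; R_n = 74.78 + 2·157.4 = 389.7 kN → 292 kN.
Block shear: A_gv = 1280, A_nv = 800, A_nt = 184 mm²; R_n = min(0.6F_uA_nv, 0.6F_yA_gv) + U_bs·F_u·A_nt = 272.2 kN → 204 kN.
Block shear governs: 204 kN.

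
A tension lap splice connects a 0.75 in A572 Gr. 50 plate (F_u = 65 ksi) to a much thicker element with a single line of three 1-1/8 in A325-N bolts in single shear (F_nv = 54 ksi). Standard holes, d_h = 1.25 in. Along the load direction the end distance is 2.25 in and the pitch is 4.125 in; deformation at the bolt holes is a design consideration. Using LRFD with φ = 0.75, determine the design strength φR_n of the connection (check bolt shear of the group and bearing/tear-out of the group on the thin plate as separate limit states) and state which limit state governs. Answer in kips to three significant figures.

121 kips (bolt shear governs)

Bolt shear: A_b = π·1.125²/4 = 0.994 in²; R_n = 54 × 0.994 × 3 × 1 = 161 kips → 0.75 × 161 = 121 kips.
Bearing (1.2 l_c t F_u ≤ 2.4 d t F_u): upper limit = 2.4·1.125·0.75·65 = 131.6 kips.
  Edge l_c = 2.25 − 1.25/2 = 1.625 → r_n = 95.06 kips; interior l_c = 4.125 − 1.25 = 2.875 → r_n = 131.6 kips.
  R_n,bearing = 1·95.06 + 2·131.6 = 358.3 kips → 0.75 × 358.3 = 269 kips.
Bolt shear governs: 121 kips.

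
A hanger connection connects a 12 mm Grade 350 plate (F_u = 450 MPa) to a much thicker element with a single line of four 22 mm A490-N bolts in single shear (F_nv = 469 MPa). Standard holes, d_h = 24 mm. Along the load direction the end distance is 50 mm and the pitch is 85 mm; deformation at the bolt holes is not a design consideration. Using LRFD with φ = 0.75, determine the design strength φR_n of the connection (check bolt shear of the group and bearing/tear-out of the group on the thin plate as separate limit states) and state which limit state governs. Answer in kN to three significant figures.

Bolt shear: A_b = π·22²/4 = 380.1 mm²; R_n = 469 × 380.1 × 4 × 1 / 1000 = 713.1 kN → 0.75 × 713.1 = 535 kN.
Bearing (1.5 l_c t F_u ≤ 3.0 d t F_u): upper limit = 3.0·22·12·450 / 1000 = 356.4 kN.
  Edge l_c = 50 − 24/2 = 38 → r_n = 307.8 kN; interior l_c = 85 − 24 = 61 → r_n = 356.4 kN.
  R_n,bearing = 1·307.8 + 3·356.4 = 1377 kN → 0.75 × 1377 = 1030 kN.
Bolt shear governs: 535 kN.

535 kN (bolt shear governs)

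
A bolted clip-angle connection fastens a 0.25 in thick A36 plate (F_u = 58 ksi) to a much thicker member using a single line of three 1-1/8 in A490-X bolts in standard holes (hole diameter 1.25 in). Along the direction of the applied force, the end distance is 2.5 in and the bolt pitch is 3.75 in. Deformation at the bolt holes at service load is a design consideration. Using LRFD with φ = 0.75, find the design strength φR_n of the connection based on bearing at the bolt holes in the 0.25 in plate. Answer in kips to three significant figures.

83.2 kips

Per bolt r_n = 1.2 l_c t F_u ≤ 2.4 d t F_u; upper limit = 2.4 × 1.125 × 0.25 × 58 = 39.15 kips.
Edge bolt: l_c = 2.5 − 1.25/2 = 1.875 in → 1.2 × 1.875 × 0.25 × 58 = 32.62 → r_n = 32.62 kips.
Interior bolts: l_c = 3.75 − 1.25 = 2.5 in → 1.2 × 2.5 × 0.25 × 58 = 43.5 → r_n = 39.15 kips.
R_n = 1 × 32.62 + 2 × 39.15 = 110.9 kips.
Design strength φR_n = 0.75 × 110.9 = 83.2 kips.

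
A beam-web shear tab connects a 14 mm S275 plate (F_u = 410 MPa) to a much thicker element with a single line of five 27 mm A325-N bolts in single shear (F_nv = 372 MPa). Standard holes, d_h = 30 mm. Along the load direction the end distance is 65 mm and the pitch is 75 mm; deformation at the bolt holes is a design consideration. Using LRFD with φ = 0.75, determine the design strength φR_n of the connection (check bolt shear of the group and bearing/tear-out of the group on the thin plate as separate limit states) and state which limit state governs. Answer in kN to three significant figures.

799 kN (bolt shear governs)

Bolt shear: A_b = π·27²/4 = 572.6 mm²; R_n = 372 × 572.6 × 5 × 1 / 1000 = 1065 kN → 0.75 × 1065 = 799 kN.
Bearing (1.2 l_c t F_u ≤ 2.4 d t F_u): upper limit = 2.4·27·14·410 / 1000 = 372 kN.
  Edge l_c = 65 − 30/2 = 50 → r_n = 344.4 kN; interior l_c = 75 − 30 = 45 → r_n = 310 kN.
  R_n,bearing = 1·344.4 + 4·310 = 1584 kN → 0.75 × 1584 = 1190 kN.
Bolt shear governs: 799 kN.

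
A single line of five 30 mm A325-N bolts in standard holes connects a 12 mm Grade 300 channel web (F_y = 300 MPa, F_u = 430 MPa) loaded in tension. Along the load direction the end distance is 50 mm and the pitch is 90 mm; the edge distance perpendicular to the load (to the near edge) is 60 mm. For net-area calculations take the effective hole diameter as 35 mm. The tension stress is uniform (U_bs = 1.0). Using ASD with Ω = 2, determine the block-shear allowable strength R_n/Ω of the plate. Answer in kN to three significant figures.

501 kN

Shear plane L_v = 50 + 4·90 = 410 mm; A_gv = 410 × 12 = 4920 mm².
A_nv = (410 − 4.5·35) × 12 = 3030 mm².
A_nt = (60 − 0.5·35) × 12 = 510 mm².
0.6 F_u A_nv = 781.7 kN; 0.6 F_y A_gv = 885.6 kN → shear rupture governs the shear term.
R_n = 781.7 + 1.0 × 430 × 510 / 1000 = 1001 kN.
Allowable strength R_n/Ω = 1001 / 2 = 501 kN.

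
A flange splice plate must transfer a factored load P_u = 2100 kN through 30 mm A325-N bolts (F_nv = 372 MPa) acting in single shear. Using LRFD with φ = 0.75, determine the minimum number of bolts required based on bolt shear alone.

A_b = π·30²/4 = 706.9 mm².
Per-bolt design strength φR_n = 0.75 × 372 × 706.9 × 1 / 1000 = 197.2 kN.
n ≥ 2100 / 197.2 = 10.65 → use 11 bolts.

11 bolts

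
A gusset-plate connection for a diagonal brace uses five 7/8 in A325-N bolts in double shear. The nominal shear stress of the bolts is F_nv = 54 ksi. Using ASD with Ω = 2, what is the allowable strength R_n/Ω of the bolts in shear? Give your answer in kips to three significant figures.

162 kips

A_b = π × 0.875² / 4 = 0.6013 in².
R_n = F_nv · A_b · n · n_s = 54 × 0.6013 × 5 × 2 = 324.7 kips.
Allowable strength R_n/Ω = 324.7 / 2 = 162 kips.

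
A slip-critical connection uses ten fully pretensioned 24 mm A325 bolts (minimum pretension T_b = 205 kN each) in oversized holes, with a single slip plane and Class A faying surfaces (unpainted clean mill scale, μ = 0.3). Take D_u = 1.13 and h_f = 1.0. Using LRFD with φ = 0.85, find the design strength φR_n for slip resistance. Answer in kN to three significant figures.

R_n = μ · D_u · h_f · T_b · n_s · n_b = 0.3 × 1.13 × 1.0 × 205 × 1 × 10 = 694.9 kN.
Design strength φR_n = 0.85 × 694.9 = 591 kN.

591 kN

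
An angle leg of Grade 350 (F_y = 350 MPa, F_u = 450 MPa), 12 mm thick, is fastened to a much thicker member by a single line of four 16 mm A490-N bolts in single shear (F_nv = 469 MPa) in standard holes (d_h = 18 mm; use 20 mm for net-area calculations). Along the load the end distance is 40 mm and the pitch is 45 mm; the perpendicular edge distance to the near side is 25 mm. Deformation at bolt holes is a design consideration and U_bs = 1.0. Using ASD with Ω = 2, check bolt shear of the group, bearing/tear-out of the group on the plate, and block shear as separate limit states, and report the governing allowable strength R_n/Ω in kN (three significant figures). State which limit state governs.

Bolt shear: A_b = π·16²/4 = 201.1 mm²; R_n = 469 × 201.1 × 4 × 1 / 1000 = 377.2 kN → 377.2 / 2 = 189 kN.
Bearing: edge l_c = 31, r_n = 200.9 kN; interior l_c = 27, r_n = 175 kN; R_n = 200.9 + 3·175 = 725.8 kN → 363 kN.
Block shear: A_gv = 2100, A_nv = 1260, A_nt = 180 mm²; R_n = min(0.6F_uA_nv, 0.6F_yA_gv) + U_bs·F_u·A_nt = 421.2 kN → 211 kN.
Bolt shear governs: 189 kN.

189 kN (bolt shear governs)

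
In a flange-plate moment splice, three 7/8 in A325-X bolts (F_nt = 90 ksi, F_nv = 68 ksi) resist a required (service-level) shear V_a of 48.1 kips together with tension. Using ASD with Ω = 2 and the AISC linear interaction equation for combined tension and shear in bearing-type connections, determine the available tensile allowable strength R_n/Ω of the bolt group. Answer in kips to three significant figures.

41.9 kips

A_b = π·0.875²/4 = 0.6013 in²; f_rv = 48.1 / (3 × 0.6013) = 26.66 ksi.
F'_nt = 1.3 F_nt − (Ω F_nt / F_nv) f_rv = 1.3·90 − (2·90/68)·26.66 = 46.42 ksi, capped at F_nt → F'_nt = 46.42 ksi.
R_n = F'_nt · A_b · n = 46.42 × 0.6013 × 3 = 83.74 kips.
Allowable strength R_n/Ω = 83.74 / 2 = 41.9 kips.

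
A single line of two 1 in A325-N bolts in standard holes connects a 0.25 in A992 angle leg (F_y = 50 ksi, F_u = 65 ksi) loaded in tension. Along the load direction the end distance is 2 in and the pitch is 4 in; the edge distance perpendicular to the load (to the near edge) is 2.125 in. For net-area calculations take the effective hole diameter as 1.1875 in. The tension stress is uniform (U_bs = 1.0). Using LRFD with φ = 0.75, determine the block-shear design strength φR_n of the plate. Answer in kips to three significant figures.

49.5 kips

Shear plane L_v = 2 + 1·4 = 6 in; A_gv = 6 × 0.25 = 1.5 in².
A_nv = (6 − 1.5·1.1875) × 0.25 = 1.055 in².
A_nt = (2.125 − 0.5·1.1875) × 0.25 = 0.3828 in².
0.6 F_u A_nv = 41.13 kips; 0.6 F_y A_gv = 45 kips → shear rupture governs the shear term.
R_n = 41.13 + 1.0 × 65 × 0.3828 = 66.02 kips.
Design strength φR_n = 0.75 × 66.02 = 49.5 kips.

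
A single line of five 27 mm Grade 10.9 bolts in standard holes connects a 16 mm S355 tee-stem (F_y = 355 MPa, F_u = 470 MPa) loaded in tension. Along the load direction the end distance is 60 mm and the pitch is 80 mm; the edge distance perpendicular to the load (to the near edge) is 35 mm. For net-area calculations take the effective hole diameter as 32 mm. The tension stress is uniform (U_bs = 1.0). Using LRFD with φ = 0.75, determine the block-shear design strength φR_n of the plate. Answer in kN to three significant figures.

Shear plane L_v = 60 + 4·80 = 380 mm; A_gv = 380 × 16 = 6080 mm².
A_nv = (380 − 4.5·32) × 16 = 3776 mm².
A_nt = (35 − 0.5·32) × 16 = 304 mm².
0.6 F_u A_nv = 1065 kN; 0.6 F_y A_gv = 1295 kN → shear rupture governs the shear term.
R_n = 1065 + 1.0 × 470 × 304 / 1000 = 1208 kN.
Design strength φR_n = 0.75 × 1208 = 906 kN.

906 kN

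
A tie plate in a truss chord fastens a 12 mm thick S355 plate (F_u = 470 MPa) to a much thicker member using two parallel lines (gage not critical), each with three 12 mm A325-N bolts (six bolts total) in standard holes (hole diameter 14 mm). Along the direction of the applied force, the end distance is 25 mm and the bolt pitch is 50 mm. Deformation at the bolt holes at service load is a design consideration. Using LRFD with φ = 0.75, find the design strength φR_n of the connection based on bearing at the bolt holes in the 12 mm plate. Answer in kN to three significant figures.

670 kN

Per bolt r_n = 1.2 l_c t F_u ≤ 2.4 d t F_u; upper limit = 2.4 × 12 × 12 × 470 / 1000 = 162.4 kN.
Edge bolt: l_c = 25 − 14/2 = 18 mm → 1.2 × 18 × 12 × 470 / 1000 = 121.8 → r_n = 121.8 kN.
Interior bolts: l_c = 50 − 14 = 36 mm → 1.2 × 36 × 12 × 470 / 1000 = 243.6 → r_n = 162.4 kN.
R_n = 2 × 121.8 + 4 × 162.4 = 893.4 kN.
Design strength φR_n = 0.75 × 893.4 = 670 kN.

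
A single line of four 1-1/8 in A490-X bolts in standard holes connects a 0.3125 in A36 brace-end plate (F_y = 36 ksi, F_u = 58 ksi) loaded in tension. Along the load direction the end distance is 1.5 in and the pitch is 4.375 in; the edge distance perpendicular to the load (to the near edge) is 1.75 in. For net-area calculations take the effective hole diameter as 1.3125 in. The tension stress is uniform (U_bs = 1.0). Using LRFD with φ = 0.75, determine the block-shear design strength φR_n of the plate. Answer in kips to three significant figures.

Shear plane L_v = 1.5 + 3·4.375 = 14.62 in; A_gv = 14.62 × 0.3125 = 4.57 in².
A_nv = (14.62 − 3.5·1.3125) × 0.3125 = 3.135 in².
A_nt = (1.75 − 0.5·1.3125) × 0.3125 = 0.3418 in².
0.6 F_u A_nv = 109.1 kips; 0.6 F_y A_gv = 98.72 kips → shear yielding governs the shear term.
R_n = 98.72 + 1.0 × 58 × 0.3418 = 118.5 kips.
Design strength φR_n = 0.75 × 118.5 = 88.9 kips.

88.9 kips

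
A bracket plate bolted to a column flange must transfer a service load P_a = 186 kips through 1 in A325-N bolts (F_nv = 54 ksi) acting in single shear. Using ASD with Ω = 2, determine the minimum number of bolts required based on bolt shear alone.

9 bolts

A_b = π·1²/4 = 0.7854 in².
Per-bolt allowable strength R_n/Ω = 54 × 0.7854 × 1 / 2 = 21.21 kips.
n ≥ 186 / 21.21 = 8.771 → use 9 bolts.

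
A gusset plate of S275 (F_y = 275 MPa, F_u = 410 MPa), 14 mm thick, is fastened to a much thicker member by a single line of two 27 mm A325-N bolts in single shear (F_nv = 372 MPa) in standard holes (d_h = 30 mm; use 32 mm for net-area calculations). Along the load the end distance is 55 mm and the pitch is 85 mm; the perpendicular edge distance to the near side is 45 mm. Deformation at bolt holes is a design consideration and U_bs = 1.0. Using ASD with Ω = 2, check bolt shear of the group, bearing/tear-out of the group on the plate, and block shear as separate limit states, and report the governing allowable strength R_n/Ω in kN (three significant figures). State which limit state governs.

213 kN (bolt shear governs)

Bolt shear: A_b = π·27²/4 = 572.6 mm²; R_n = 372 × 572.6 × 2 × 1 / 1000 = 426 kN → 426 / 2 = 213 kN.
Bearing: edge l_c = 40, r_n = 275.5 kN; interior l_c = 55, r_n = 372 kN; R_n = 275.5 + 1·372 = 647.5 kN → 324 kN.
Block shear: A_gv = 1960, A_nv = 1288, A_nt = 406 mm²; R_n = min(0.6F_uA_nv, 0.6F_yA_gv) + U_bs·F_u·A_nt = 483.3 kN → 242 kN.
Bolt shear governs: 213 kN.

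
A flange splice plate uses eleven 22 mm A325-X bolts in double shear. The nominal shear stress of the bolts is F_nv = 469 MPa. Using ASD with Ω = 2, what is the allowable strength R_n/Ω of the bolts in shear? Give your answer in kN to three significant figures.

1960 kN

A_b = π × 22² / 4 = 380.1 mm².
R_n = F_nv · A_b · n · n_s = 469 × 380.1 × 11 × 2 / 1000 = 3922 kN.
Allowable strength R_n/Ω = 3922 / 2 = 1960 kN.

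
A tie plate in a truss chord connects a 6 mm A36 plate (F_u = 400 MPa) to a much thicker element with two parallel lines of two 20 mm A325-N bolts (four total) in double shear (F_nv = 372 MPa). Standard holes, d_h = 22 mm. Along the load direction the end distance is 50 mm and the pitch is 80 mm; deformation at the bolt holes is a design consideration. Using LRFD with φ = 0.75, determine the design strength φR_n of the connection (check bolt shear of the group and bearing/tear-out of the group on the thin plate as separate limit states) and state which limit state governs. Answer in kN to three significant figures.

Bolt shear: A_b = π·20²/4 = 314.2 mm²; R_n = 372 × 314.2 × 4 × 2 / 1000 = 934.9 kN → 0.75 × 934.9 = 701 kN.
Bearing (1.2 l_c t F_u ≤ 2.4 d t F_u): upper limit = 2.4·20·6·400 / 1000 = 115.2 kN.
  Edge l_c = 50 − 22/2 = 39 → r_n = 112.3 kN; interior l_c = 80 − 22 = 58 → r_n = 115.2 kN.
  R_n,bearing = 2·112.3 + 2·115.2 = 455 kN → 0.75 × 455 = 341 kN.
Bearing governs: 341 kN.

341 kN (bearing governs)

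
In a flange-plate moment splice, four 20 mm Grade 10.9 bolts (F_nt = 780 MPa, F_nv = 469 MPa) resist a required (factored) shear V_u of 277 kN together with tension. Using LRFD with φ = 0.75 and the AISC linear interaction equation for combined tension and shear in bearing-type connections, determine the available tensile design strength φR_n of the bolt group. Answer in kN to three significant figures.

495 kN

A_b = π·20²/4 = 314.2 mm²; f_rv = 277 × 1000 / (4 × 314.2) = 220.4 MPa.
F'_nt = 1.3 F_nt − (F_nt / φF_nv) f_rv = 1.3·780 − (780/(0.75·469))·220.4 = 525.2 MPa, capped at F_nt → F'_nt = 525.2 MPa.
R_n = F'_nt · A_b · n = 525.2 × 314.2 × 4 / 1000 = 660 kN.
Design strength φR_n = 0.75 × 660 = 495 kN.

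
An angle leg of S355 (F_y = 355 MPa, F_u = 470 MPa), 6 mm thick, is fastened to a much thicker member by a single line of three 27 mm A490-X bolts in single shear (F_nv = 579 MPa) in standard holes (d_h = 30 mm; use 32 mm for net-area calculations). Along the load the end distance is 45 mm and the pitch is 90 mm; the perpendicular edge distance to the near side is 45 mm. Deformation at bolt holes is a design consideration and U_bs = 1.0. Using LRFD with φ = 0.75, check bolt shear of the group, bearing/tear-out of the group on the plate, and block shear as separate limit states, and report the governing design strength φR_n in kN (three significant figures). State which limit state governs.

245 kN (block shear governs)

Bolt shear: A_b = π·27²/4 = 572.6 mm²; R_n = 579 × 572.6 × 3 × 1 / 1000 = 994.5 kN → 0.75 × 994.5 = 746 kN.
Bearing: edge l_c = 30, r_n = 101.5 kN; interior l_c = 60, r_n = 182.7 kN; R_n = 101.5 + 2·182.7 = 467 kN → 350 kN.
Block shear: A_gv = 1350, A_nv = 870, A_nt = 174 mm²; R_n = min(0.6F_uA_nv, 0.6F_yA_gv) + U_bs·F_u·A_nt = 327.1 kN → 245 kN.
Block shear governs: 245 kN.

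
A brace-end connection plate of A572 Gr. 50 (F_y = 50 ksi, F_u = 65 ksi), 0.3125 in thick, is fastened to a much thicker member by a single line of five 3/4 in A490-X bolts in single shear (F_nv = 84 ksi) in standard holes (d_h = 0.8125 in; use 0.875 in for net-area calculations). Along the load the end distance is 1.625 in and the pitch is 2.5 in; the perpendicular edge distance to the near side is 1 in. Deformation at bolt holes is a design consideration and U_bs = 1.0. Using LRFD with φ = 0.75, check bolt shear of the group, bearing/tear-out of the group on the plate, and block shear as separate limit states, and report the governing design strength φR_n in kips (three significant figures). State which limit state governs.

Bolt shear: A_b = π·0.75²/4 = 0.4418 in²; R_n = 84 × 0.4418 × 5 × 1 = 185.6 kips → 0.75 × 185.6 = 139 kips.
Bearing: edge l_c = 1.219, r_n = 29.71 kips; interior l_c = 1.688, r_n = 36.56 kips; R_n = 29.71 + 4·36.56 = 176 kips → 132 kips.
Block shear: A_gv = 3.633, A_nv = 2.402, A_nt = 0.1758 in²; R_n = min(0.6F_uA_nv, 0.6F_yA_gv) + U_bs·F_u·A_nt = 105.1 kips → 78.8 kips.
Block shear governs: 78.8 kips.

78.8 kips (block shear governs)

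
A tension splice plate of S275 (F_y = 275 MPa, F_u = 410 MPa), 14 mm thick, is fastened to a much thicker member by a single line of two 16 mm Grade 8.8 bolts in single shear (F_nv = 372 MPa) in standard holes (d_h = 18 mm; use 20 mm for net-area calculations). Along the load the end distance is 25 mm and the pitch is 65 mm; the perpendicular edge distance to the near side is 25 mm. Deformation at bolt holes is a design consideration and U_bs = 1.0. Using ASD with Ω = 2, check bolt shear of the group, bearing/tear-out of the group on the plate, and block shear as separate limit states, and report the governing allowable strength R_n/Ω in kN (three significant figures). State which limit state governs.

Bolt shear: A_b = π·16²/4 = 201.1 mm²; R_n = 372 × 201.1 × 2 × 1 / 1000 = 149.6 kN → 149.6 / 2 = 74.8 kN.
Bearing: edge l_c = 16, r_n = 110.2 kN; interior l_c = 47, r_n = 220.4 kN; R_n = 110.2 + 1·220.4 = 330.6 kN → 165 kN.
Block shear: A_gv = 1260, A_nv = 840, A_nt = 210 mm²; R_n = min(0.6F_uA_nv, 0.6F_yA_gv) + U_bs·F_u·A_nt = 292.7 kN → 146 kN.
Bolt shear governs: 74.8 kN.

74.8 kN (bolt shear governs)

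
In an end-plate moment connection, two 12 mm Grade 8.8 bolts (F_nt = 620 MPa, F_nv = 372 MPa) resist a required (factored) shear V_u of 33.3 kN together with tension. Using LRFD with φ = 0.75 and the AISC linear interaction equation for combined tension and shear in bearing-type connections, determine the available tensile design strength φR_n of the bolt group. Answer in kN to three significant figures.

81.2 kN

A_b = π·12²/4 = 113.1 mm²; f_rv = 33.3 × 1000 / (2 × 113.1) = 147.2 MPa.
F'_nt = 1.3 F_nt − (F_nt / φF_nv) f_rv = 1.3·620 − (620/(0.75·372))·147.2 = 478.8 MPa, capped at F_nt → F'_nt = 478.8 MPa.
R_n = F'_nt · A_b · n = 478.8 × 113.1 × 2 / 1000 = 108.3 kN.
Design strength φR_n = 0.75 × 108.3 = 81.2 kN.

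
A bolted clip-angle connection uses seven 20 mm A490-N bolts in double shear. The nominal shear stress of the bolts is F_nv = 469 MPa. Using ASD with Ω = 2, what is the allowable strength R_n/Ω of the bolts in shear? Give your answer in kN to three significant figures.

1030 kN

A_b = π × 20² / 4 = 314.2 mm².
R_n = F_nv · A_b · n · n_s = 469 × 314.2 × 7 × 2 / 1000 = 2063 kN.
Allowable strength R_n/Ω = 2063 / 2 = 1030 kN.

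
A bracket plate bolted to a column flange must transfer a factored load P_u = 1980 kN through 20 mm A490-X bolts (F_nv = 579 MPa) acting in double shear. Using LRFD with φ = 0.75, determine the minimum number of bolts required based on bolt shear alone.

A_b = π·20²/4 = 314.2 mm².
Per-bolt design strength φR_n = 0.75 × 579 × 314.2 × 2 / 1000 = 272.8 kN.
n ≥ 1980 / 272.8 = 7.257 → use 8 bolts.

8 bolts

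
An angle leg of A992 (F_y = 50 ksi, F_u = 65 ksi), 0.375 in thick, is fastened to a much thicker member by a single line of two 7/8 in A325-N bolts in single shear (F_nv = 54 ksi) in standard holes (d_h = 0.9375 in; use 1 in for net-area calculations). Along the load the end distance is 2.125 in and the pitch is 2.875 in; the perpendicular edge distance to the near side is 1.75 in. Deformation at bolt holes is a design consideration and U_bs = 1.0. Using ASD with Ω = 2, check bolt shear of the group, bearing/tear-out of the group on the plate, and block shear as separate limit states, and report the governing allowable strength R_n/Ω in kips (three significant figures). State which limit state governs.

Bolt shear: A_b = π·0.875²/4 = 0.6013 in²; R_n = 54 × 0.6013 × 2 × 1 = 64.94 kips → 64.94 / 2 = 32.5 kips.
Bearing: edge l_c = 1.656, r_n = 48.45 kips; interior l_c = 1.938, r_n = 51.19 kips; R_n = 48.45 + 1·51.19 = 99.63 kips → 49.8 kips.
Block shear: A_gv = 1.875, A_nv = 1.312, A_nt = 0.4688 in²; R_n = min(0.6F_uA_nv, 0.6F_yA_gv) + U_bs·F_u·A_nt = 81.66 kips → 40.8 kips.
Bolt shear governs: 32.5 kips.

32.5 kips (bolt shear governs)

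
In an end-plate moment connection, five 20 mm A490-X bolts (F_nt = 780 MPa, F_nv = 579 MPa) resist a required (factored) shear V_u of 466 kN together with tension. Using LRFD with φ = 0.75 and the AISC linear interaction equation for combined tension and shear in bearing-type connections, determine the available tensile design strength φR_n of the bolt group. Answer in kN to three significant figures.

A_b = π·20²/4 = 314.2 mm²; f_rv = 466 × 1000 / (5 × 314.2) = 296.7 MPa.
F'_nt = 1.3 F_nt − (F_nt / φF_nv) f_rv = 1.3·780 − (780/(0.75·579))·296.7 = 481.1 MPa, capped at F_nt → F'_nt = 481.1 MPa.
R_n = F'_nt · A_b · n = 481.1 × 314.2 × 5 / 1000 = 755.8 kN.
Design strength φR_n = 0.75 × 755.8 = 567 kN.

567 kN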